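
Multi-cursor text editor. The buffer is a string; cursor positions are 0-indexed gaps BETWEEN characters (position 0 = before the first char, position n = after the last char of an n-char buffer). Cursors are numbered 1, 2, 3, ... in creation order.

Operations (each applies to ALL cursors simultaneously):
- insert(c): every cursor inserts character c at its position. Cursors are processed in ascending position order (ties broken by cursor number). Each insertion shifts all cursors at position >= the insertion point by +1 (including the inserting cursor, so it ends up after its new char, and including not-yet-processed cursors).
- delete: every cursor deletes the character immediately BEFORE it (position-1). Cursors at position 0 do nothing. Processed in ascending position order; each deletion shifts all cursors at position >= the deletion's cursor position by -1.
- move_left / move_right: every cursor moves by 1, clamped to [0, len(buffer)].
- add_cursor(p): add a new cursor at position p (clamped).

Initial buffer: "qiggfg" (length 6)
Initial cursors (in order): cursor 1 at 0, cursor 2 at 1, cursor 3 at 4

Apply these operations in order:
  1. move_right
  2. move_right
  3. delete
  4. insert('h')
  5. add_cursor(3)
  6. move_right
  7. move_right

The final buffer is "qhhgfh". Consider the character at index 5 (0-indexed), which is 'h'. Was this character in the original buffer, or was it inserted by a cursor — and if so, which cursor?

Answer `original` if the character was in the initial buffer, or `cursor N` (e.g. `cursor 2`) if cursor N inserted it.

Answer: cursor 3

Derivation:
After op 1 (move_right): buffer="qiggfg" (len 6), cursors c1@1 c2@2 c3@5, authorship ......
After op 2 (move_right): buffer="qiggfg" (len 6), cursors c1@2 c2@3 c3@6, authorship ......
After op 3 (delete): buffer="qgf" (len 3), cursors c1@1 c2@1 c3@3, authorship ...
After op 4 (insert('h')): buffer="qhhgfh" (len 6), cursors c1@3 c2@3 c3@6, authorship .12..3
After op 5 (add_cursor(3)): buffer="qhhgfh" (len 6), cursors c1@3 c2@3 c4@3 c3@6, authorship .12..3
After op 6 (move_right): buffer="qhhgfh" (len 6), cursors c1@4 c2@4 c4@4 c3@6, authorship .12..3
After op 7 (move_right): buffer="qhhgfh" (len 6), cursors c1@5 c2@5 c4@5 c3@6, authorship .12..3
Authorship (.=original, N=cursor N): . 1 2 . . 3
Index 5: author = 3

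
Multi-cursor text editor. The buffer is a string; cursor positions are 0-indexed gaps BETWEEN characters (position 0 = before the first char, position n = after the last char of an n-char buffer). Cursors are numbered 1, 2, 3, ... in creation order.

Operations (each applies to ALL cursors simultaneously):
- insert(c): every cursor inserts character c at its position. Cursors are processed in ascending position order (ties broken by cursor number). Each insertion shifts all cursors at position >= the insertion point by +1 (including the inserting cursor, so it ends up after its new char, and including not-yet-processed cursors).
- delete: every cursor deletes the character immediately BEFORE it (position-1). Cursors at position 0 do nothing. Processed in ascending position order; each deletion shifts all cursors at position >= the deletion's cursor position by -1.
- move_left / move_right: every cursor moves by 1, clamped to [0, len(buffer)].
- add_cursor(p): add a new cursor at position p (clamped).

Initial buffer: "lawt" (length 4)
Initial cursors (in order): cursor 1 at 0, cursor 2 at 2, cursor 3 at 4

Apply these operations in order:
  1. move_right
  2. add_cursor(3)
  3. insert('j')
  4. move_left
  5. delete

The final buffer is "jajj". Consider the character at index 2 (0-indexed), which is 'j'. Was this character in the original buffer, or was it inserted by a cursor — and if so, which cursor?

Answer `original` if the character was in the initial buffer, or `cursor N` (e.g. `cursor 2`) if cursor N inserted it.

Answer: cursor 4

Derivation:
After op 1 (move_right): buffer="lawt" (len 4), cursors c1@1 c2@3 c3@4, authorship ....
After op 2 (add_cursor(3)): buffer="lawt" (len 4), cursors c1@1 c2@3 c4@3 c3@4, authorship ....
After op 3 (insert('j')): buffer="ljawjjtj" (len 8), cursors c1@2 c2@6 c4@6 c3@8, authorship .1..24.3
After op 4 (move_left): buffer="ljawjjtj" (len 8), cursors c1@1 c2@5 c4@5 c3@7, authorship .1..24.3
After op 5 (delete): buffer="jajj" (len 4), cursors c1@0 c2@2 c4@2 c3@3, authorship 1.43
Authorship (.=original, N=cursor N): 1 . 4 3
Index 2: author = 4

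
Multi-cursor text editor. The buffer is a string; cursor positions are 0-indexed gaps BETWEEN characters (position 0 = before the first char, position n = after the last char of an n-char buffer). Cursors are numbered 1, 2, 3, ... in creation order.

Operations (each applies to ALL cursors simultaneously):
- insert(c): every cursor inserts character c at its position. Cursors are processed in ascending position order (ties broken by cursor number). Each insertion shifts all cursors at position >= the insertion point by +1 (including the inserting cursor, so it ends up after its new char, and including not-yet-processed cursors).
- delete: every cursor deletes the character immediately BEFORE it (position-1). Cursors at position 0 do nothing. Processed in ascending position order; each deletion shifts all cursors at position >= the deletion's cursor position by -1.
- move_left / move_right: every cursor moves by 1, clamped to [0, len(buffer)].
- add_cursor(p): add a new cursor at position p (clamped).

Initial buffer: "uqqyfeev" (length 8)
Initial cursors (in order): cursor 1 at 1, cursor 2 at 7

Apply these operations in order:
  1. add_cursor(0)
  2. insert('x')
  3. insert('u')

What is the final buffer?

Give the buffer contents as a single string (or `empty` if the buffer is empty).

Answer: xuuxuqqyfeexuv

Derivation:
After op 1 (add_cursor(0)): buffer="uqqyfeev" (len 8), cursors c3@0 c1@1 c2@7, authorship ........
After op 2 (insert('x')): buffer="xuxqqyfeexv" (len 11), cursors c3@1 c1@3 c2@10, authorship 3.1......2.
After op 3 (insert('u')): buffer="xuuxuqqyfeexuv" (len 14), cursors c3@2 c1@5 c2@13, authorship 33.11......22.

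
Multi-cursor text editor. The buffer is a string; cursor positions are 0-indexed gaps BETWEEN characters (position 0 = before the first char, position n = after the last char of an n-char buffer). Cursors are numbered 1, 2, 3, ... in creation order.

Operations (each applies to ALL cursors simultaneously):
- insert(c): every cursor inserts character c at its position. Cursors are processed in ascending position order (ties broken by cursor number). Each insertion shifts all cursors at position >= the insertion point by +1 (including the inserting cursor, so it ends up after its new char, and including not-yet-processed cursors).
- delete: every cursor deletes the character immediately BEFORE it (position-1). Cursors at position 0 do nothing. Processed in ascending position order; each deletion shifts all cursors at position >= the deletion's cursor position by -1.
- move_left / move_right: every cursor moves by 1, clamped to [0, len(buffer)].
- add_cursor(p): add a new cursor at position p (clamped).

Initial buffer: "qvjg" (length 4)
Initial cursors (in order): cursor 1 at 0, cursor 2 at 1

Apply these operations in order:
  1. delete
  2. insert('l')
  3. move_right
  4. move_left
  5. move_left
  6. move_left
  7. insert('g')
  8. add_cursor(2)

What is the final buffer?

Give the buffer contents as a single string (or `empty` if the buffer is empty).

After op 1 (delete): buffer="vjg" (len 3), cursors c1@0 c2@0, authorship ...
After op 2 (insert('l')): buffer="llvjg" (len 5), cursors c1@2 c2@2, authorship 12...
After op 3 (move_right): buffer="llvjg" (len 5), cursors c1@3 c2@3, authorship 12...
After op 4 (move_left): buffer="llvjg" (len 5), cursors c1@2 c2@2, authorship 12...
After op 5 (move_left): buffer="llvjg" (len 5), cursors c1@1 c2@1, authorship 12...
After op 6 (move_left): buffer="llvjg" (len 5), cursors c1@0 c2@0, authorship 12...
After op 7 (insert('g')): buffer="ggllvjg" (len 7), cursors c1@2 c2@2, authorship 1212...
After op 8 (add_cursor(2)): buffer="ggllvjg" (len 7), cursors c1@2 c2@2 c3@2, authorship 1212...

Answer: ggllvjg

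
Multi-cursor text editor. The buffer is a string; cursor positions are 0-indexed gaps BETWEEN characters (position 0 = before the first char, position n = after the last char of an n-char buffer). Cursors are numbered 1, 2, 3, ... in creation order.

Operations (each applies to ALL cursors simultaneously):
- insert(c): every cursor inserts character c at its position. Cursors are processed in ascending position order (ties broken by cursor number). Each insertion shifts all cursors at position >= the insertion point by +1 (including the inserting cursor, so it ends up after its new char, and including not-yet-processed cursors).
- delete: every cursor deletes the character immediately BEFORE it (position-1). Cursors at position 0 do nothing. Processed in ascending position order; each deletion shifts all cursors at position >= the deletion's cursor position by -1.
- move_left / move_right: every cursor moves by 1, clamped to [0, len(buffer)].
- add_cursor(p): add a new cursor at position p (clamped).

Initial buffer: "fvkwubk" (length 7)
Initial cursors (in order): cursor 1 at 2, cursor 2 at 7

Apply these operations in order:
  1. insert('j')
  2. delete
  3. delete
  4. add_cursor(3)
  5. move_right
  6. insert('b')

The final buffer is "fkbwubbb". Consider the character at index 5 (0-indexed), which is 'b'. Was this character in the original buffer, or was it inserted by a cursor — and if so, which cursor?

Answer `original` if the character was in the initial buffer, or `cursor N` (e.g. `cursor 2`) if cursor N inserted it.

Answer: cursor 3

Derivation:
After op 1 (insert('j')): buffer="fvjkwubkj" (len 9), cursors c1@3 c2@9, authorship ..1.....2
After op 2 (delete): buffer="fvkwubk" (len 7), cursors c1@2 c2@7, authorship .......
After op 3 (delete): buffer="fkwub" (len 5), cursors c1@1 c2@5, authorship .....
After op 4 (add_cursor(3)): buffer="fkwub" (len 5), cursors c1@1 c3@3 c2@5, authorship .....
After op 5 (move_right): buffer="fkwub" (len 5), cursors c1@2 c3@4 c2@5, authorship .....
After op 6 (insert('b')): buffer="fkbwubbb" (len 8), cursors c1@3 c3@6 c2@8, authorship ..1..3.2
Authorship (.=original, N=cursor N): . . 1 . . 3 . 2
Index 5: author = 3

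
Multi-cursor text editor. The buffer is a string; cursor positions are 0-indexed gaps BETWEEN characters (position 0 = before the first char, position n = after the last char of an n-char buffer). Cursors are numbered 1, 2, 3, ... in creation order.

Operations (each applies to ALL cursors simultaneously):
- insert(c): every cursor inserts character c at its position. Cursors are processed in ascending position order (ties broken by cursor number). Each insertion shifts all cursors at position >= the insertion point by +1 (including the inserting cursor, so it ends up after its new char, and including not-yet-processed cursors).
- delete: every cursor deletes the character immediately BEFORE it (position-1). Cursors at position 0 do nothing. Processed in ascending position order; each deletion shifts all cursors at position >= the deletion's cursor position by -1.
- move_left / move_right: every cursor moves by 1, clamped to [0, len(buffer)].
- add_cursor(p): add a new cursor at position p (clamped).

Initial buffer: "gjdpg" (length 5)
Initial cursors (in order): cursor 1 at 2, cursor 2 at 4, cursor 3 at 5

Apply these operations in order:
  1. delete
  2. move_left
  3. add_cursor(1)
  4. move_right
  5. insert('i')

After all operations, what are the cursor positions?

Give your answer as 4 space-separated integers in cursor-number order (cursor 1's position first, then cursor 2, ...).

After op 1 (delete): buffer="gd" (len 2), cursors c1@1 c2@2 c3@2, authorship ..
After op 2 (move_left): buffer="gd" (len 2), cursors c1@0 c2@1 c3@1, authorship ..
After op 3 (add_cursor(1)): buffer="gd" (len 2), cursors c1@0 c2@1 c3@1 c4@1, authorship ..
After op 4 (move_right): buffer="gd" (len 2), cursors c1@1 c2@2 c3@2 c4@2, authorship ..
After op 5 (insert('i')): buffer="gidiii" (len 6), cursors c1@2 c2@6 c3@6 c4@6, authorship .1.234

Answer: 2 6 6 6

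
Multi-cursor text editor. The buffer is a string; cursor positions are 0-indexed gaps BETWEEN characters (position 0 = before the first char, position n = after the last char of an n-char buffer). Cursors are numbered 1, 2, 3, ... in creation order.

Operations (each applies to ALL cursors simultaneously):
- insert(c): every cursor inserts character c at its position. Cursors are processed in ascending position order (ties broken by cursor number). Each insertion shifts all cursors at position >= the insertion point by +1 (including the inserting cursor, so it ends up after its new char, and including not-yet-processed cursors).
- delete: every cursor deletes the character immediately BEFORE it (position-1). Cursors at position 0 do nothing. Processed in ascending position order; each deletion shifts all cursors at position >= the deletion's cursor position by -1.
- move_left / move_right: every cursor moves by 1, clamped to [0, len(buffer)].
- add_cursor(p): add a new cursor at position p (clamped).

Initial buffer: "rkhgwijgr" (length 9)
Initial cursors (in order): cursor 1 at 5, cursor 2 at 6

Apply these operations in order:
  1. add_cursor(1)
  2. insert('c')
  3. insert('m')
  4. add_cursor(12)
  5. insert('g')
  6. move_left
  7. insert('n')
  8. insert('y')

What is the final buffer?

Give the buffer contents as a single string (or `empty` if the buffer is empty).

Answer: rcmnygkhgwcmnygicmgnnyygjgr

Derivation:
After op 1 (add_cursor(1)): buffer="rkhgwijgr" (len 9), cursors c3@1 c1@5 c2@6, authorship .........
After op 2 (insert('c')): buffer="rckhgwcicjgr" (len 12), cursors c3@2 c1@7 c2@9, authorship .3....1.2...
After op 3 (insert('m')): buffer="rcmkhgwcmicmjgr" (len 15), cursors c3@3 c1@9 c2@12, authorship .33....11.22...
After op 4 (add_cursor(12)): buffer="rcmkhgwcmicmjgr" (len 15), cursors c3@3 c1@9 c2@12 c4@12, authorship .33....11.22...
After op 5 (insert('g')): buffer="rcmgkhgwcmgicmggjgr" (len 19), cursors c3@4 c1@11 c2@16 c4@16, authorship .333....111.2224...
After op 6 (move_left): buffer="rcmgkhgwcmgicmggjgr" (len 19), cursors c3@3 c1@10 c2@15 c4@15, authorship .333....111.2224...
After op 7 (insert('n')): buffer="rcmngkhgwcmngicmgnngjgr" (len 23), cursors c3@4 c1@12 c2@19 c4@19, authorship .3333....1111.222244...
After op 8 (insert('y')): buffer="rcmnygkhgwcmnygicmgnnyygjgr" (len 27), cursors c3@5 c1@14 c2@23 c4@23, authorship .33333....11111.22224244...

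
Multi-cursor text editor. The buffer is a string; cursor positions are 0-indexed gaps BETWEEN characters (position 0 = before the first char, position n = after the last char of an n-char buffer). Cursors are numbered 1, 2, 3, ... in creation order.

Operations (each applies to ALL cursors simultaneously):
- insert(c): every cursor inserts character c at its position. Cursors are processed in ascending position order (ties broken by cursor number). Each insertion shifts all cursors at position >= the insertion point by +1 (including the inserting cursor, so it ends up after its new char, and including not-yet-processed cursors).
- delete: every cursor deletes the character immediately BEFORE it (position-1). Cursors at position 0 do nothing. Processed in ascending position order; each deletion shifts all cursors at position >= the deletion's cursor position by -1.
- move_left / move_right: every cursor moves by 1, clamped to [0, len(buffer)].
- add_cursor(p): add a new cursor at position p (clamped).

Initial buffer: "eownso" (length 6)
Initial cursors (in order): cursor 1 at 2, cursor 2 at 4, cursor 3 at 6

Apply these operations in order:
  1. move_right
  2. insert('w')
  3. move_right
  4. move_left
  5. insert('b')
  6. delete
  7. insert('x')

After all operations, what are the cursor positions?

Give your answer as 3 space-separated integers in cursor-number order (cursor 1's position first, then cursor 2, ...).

After op 1 (move_right): buffer="eownso" (len 6), cursors c1@3 c2@5 c3@6, authorship ......
After op 2 (insert('w')): buffer="eowwnswow" (len 9), cursors c1@4 c2@7 c3@9, authorship ...1..2.3
After op 3 (move_right): buffer="eowwnswow" (len 9), cursors c1@5 c2@8 c3@9, authorship ...1..2.3
After op 4 (move_left): buffer="eowwnswow" (len 9), cursors c1@4 c2@7 c3@8, authorship ...1..2.3
After op 5 (insert('b')): buffer="eowwbnswbobw" (len 12), cursors c1@5 c2@9 c3@11, authorship ...11..22.33
After op 6 (delete): buffer="eowwnswow" (len 9), cursors c1@4 c2@7 c3@8, authorship ...1..2.3
After op 7 (insert('x')): buffer="eowwxnswxoxw" (len 12), cursors c1@5 c2@9 c3@11, authorship ...11..22.33

Answer: 5 9 11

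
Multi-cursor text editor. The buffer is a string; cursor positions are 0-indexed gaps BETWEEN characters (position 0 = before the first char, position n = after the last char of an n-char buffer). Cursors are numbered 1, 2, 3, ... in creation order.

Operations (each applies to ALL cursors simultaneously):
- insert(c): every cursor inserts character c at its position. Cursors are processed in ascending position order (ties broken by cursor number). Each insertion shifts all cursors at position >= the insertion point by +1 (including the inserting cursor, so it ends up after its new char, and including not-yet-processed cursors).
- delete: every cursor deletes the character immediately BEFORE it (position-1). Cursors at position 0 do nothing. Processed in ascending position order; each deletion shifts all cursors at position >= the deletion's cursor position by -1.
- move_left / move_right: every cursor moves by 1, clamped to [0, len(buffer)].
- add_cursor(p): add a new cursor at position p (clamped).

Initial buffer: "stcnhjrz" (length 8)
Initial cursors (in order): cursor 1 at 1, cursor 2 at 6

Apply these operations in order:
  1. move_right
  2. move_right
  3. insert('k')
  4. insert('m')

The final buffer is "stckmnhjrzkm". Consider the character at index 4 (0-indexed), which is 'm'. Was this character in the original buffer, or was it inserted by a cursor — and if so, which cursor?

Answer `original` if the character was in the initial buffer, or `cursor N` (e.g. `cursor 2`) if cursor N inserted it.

After op 1 (move_right): buffer="stcnhjrz" (len 8), cursors c1@2 c2@7, authorship ........
After op 2 (move_right): buffer="stcnhjrz" (len 8), cursors c1@3 c2@8, authorship ........
After op 3 (insert('k')): buffer="stcknhjrzk" (len 10), cursors c1@4 c2@10, authorship ...1.....2
After op 4 (insert('m')): buffer="stckmnhjrzkm" (len 12), cursors c1@5 c2@12, authorship ...11.....22
Authorship (.=original, N=cursor N): . . . 1 1 . . . . . 2 2
Index 4: author = 1

Answer: cursor 1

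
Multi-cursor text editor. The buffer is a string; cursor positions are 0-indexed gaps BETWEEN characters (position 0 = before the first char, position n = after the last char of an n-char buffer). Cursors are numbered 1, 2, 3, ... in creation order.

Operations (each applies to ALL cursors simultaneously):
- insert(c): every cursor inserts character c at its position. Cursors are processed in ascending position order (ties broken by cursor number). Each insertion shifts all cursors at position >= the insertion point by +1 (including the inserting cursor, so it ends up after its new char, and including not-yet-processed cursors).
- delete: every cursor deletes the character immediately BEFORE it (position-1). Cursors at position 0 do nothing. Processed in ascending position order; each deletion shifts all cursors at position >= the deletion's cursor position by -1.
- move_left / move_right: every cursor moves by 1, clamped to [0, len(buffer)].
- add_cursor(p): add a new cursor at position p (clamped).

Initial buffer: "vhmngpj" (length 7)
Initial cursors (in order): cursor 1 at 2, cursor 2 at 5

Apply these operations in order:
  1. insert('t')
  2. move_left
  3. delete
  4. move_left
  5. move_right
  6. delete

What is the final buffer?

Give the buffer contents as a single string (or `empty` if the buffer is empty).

After op 1 (insert('t')): buffer="vhtmngtpj" (len 9), cursors c1@3 c2@7, authorship ..1...2..
After op 2 (move_left): buffer="vhtmngtpj" (len 9), cursors c1@2 c2@6, authorship ..1...2..
After op 3 (delete): buffer="vtmntpj" (len 7), cursors c1@1 c2@4, authorship .1..2..
After op 4 (move_left): buffer="vtmntpj" (len 7), cursors c1@0 c2@3, authorship .1..2..
After op 5 (move_right): buffer="vtmntpj" (len 7), cursors c1@1 c2@4, authorship .1..2..
After op 6 (delete): buffer="tmtpj" (len 5), cursors c1@0 c2@2, authorship 1.2..

Answer: tmtpj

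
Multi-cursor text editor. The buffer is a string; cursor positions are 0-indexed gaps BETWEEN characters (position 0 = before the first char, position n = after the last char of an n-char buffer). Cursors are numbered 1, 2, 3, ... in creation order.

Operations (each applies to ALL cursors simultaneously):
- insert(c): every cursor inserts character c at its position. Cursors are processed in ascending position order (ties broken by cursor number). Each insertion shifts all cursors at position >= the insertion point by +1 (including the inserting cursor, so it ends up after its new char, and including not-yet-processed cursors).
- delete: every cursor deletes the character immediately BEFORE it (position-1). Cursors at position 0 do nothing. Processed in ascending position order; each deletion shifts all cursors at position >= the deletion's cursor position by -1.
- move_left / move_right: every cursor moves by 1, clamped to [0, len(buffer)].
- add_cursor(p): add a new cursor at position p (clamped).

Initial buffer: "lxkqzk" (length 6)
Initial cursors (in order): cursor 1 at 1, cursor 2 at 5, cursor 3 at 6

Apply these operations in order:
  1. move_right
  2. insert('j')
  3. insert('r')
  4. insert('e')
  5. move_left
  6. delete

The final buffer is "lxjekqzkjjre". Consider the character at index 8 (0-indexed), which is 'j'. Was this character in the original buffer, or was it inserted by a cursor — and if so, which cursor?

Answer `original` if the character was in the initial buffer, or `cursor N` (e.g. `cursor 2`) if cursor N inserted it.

Answer: cursor 2

Derivation:
After op 1 (move_right): buffer="lxkqzk" (len 6), cursors c1@2 c2@6 c3@6, authorship ......
After op 2 (insert('j')): buffer="lxjkqzkjj" (len 9), cursors c1@3 c2@9 c3@9, authorship ..1....23
After op 3 (insert('r')): buffer="lxjrkqzkjjrr" (len 12), cursors c1@4 c2@12 c3@12, authorship ..11....2323
After op 4 (insert('e')): buffer="lxjrekqzkjjrree" (len 15), cursors c1@5 c2@15 c3@15, authorship ..111....232323
After op 5 (move_left): buffer="lxjrekqzkjjrree" (len 15), cursors c1@4 c2@14 c3@14, authorship ..111....232323
After op 6 (delete): buffer="lxjekqzkjjre" (len 12), cursors c1@3 c2@11 c3@11, authorship ..11....2323
Authorship (.=original, N=cursor N): . . 1 1 . . . . 2 3 2 3
Index 8: author = 2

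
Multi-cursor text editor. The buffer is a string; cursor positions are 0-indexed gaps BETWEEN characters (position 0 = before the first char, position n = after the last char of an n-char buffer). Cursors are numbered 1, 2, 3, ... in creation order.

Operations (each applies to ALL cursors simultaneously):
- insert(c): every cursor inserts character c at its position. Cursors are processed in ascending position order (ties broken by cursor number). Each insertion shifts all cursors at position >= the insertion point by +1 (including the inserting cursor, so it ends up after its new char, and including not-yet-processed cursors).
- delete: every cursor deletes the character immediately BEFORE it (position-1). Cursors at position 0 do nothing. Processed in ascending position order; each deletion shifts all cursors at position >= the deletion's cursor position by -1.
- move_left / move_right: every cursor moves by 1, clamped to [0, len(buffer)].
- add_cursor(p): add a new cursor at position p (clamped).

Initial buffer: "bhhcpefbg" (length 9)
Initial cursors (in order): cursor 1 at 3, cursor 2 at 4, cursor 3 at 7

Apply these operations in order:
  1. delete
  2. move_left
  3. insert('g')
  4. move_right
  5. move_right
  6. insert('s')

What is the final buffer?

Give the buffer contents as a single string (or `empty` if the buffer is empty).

After op 1 (delete): buffer="bhpebg" (len 6), cursors c1@2 c2@2 c3@4, authorship ......
After op 2 (move_left): buffer="bhpebg" (len 6), cursors c1@1 c2@1 c3@3, authorship ......
After op 3 (insert('g')): buffer="bgghpgebg" (len 9), cursors c1@3 c2@3 c3@6, authorship .12..3...
After op 4 (move_right): buffer="bgghpgebg" (len 9), cursors c1@4 c2@4 c3@7, authorship .12..3...
After op 5 (move_right): buffer="bgghpgebg" (len 9), cursors c1@5 c2@5 c3@8, authorship .12..3...
After op 6 (insert('s')): buffer="bgghpssgebsg" (len 12), cursors c1@7 c2@7 c3@11, authorship .12..123..3.

Answer: bgghpssgebsg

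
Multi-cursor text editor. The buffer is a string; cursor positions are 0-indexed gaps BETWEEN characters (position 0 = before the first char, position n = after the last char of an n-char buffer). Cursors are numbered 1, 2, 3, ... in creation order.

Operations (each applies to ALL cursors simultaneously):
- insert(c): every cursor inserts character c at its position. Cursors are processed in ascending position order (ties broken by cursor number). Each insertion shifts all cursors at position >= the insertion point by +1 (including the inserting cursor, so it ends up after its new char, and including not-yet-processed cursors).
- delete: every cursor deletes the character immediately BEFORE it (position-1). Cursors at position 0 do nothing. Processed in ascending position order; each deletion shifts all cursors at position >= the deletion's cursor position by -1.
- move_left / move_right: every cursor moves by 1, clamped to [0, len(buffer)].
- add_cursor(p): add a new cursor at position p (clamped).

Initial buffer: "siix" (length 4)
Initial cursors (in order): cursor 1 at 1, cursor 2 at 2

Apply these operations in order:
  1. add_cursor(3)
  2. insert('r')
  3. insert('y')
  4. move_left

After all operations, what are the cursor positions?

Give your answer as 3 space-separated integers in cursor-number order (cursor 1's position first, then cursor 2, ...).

Answer: 2 5 8

Derivation:
After op 1 (add_cursor(3)): buffer="siix" (len 4), cursors c1@1 c2@2 c3@3, authorship ....
After op 2 (insert('r')): buffer="sririrx" (len 7), cursors c1@2 c2@4 c3@6, authorship .1.2.3.
After op 3 (insert('y')): buffer="sryiryiryx" (len 10), cursors c1@3 c2@6 c3@9, authorship .11.22.33.
After op 4 (move_left): buffer="sryiryiryx" (len 10), cursors c1@2 c2@5 c3@8, authorship .11.22.33.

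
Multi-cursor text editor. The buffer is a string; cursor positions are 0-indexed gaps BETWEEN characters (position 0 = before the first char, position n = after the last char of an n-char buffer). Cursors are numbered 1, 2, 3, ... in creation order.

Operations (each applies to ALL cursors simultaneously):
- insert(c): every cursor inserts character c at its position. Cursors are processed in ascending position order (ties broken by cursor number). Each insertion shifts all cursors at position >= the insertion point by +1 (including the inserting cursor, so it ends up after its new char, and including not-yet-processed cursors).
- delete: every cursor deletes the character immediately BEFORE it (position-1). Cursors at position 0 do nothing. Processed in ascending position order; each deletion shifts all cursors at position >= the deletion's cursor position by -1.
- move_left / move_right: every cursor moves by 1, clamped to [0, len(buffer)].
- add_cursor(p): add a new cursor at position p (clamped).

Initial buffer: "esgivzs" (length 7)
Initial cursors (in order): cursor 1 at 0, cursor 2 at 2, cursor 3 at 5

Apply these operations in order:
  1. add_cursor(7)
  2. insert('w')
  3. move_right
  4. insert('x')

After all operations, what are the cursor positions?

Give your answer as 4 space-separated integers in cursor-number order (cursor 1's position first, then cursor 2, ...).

Answer: 3 7 12 15

Derivation:
After op 1 (add_cursor(7)): buffer="esgivzs" (len 7), cursors c1@0 c2@2 c3@5 c4@7, authorship .......
After op 2 (insert('w')): buffer="weswgivwzsw" (len 11), cursors c1@1 c2@4 c3@8 c4@11, authorship 1..2...3..4
After op 3 (move_right): buffer="weswgivwzsw" (len 11), cursors c1@2 c2@5 c3@9 c4@11, authorship 1..2...3..4
After op 4 (insert('x')): buffer="wexswgxivwzxswx" (len 15), cursors c1@3 c2@7 c3@12 c4@15, authorship 1.1.2.2..3.3.44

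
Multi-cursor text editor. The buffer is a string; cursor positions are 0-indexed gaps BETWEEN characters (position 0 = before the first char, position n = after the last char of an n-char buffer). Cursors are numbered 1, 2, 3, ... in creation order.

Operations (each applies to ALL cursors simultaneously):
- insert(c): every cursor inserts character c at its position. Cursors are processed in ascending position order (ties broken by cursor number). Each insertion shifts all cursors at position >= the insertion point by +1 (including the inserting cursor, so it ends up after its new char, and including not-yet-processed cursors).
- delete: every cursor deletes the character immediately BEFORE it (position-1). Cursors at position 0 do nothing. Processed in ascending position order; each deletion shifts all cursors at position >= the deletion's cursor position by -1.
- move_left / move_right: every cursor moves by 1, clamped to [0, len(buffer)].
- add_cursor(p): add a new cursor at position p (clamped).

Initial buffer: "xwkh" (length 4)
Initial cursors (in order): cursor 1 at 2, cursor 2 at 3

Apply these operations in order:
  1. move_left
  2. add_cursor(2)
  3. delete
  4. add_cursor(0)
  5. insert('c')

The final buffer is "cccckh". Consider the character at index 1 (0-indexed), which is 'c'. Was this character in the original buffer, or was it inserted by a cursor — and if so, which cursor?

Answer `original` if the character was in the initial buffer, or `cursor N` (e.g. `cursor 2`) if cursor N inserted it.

Answer: cursor 2

Derivation:
After op 1 (move_left): buffer="xwkh" (len 4), cursors c1@1 c2@2, authorship ....
After op 2 (add_cursor(2)): buffer="xwkh" (len 4), cursors c1@1 c2@2 c3@2, authorship ....
After op 3 (delete): buffer="kh" (len 2), cursors c1@0 c2@0 c3@0, authorship ..
After op 4 (add_cursor(0)): buffer="kh" (len 2), cursors c1@0 c2@0 c3@0 c4@0, authorship ..
After op 5 (insert('c')): buffer="cccckh" (len 6), cursors c1@4 c2@4 c3@4 c4@4, authorship 1234..
Authorship (.=original, N=cursor N): 1 2 3 4 . .
Index 1: author = 2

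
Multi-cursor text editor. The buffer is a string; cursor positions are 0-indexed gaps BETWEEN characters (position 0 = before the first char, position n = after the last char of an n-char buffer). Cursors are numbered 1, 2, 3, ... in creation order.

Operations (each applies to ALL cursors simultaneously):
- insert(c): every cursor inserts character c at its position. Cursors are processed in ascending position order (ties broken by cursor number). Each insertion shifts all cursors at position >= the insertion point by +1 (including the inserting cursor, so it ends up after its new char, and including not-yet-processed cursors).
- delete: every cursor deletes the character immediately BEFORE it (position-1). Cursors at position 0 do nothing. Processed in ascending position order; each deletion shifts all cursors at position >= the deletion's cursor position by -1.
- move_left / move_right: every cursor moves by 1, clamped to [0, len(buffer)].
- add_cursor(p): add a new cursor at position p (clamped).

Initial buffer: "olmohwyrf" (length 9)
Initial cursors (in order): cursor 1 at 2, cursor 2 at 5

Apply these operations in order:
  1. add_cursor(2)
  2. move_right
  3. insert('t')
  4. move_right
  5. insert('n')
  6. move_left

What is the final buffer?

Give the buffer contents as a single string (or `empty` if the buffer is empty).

After op 1 (add_cursor(2)): buffer="olmohwyrf" (len 9), cursors c1@2 c3@2 c2@5, authorship .........
After op 2 (move_right): buffer="olmohwyrf" (len 9), cursors c1@3 c3@3 c2@6, authorship .........
After op 3 (insert('t')): buffer="olmttohwtyrf" (len 12), cursors c1@5 c3@5 c2@9, authorship ...13...2...
After op 4 (move_right): buffer="olmttohwtyrf" (len 12), cursors c1@6 c3@6 c2@10, authorship ...13...2...
After op 5 (insert('n')): buffer="olmttonnhwtynrf" (len 15), cursors c1@8 c3@8 c2@13, authorship ...13.13..2.2..
After op 6 (move_left): buffer="olmttonnhwtynrf" (len 15), cursors c1@7 c3@7 c2@12, authorship ...13.13..2.2..

Answer: olmttonnhwtynrf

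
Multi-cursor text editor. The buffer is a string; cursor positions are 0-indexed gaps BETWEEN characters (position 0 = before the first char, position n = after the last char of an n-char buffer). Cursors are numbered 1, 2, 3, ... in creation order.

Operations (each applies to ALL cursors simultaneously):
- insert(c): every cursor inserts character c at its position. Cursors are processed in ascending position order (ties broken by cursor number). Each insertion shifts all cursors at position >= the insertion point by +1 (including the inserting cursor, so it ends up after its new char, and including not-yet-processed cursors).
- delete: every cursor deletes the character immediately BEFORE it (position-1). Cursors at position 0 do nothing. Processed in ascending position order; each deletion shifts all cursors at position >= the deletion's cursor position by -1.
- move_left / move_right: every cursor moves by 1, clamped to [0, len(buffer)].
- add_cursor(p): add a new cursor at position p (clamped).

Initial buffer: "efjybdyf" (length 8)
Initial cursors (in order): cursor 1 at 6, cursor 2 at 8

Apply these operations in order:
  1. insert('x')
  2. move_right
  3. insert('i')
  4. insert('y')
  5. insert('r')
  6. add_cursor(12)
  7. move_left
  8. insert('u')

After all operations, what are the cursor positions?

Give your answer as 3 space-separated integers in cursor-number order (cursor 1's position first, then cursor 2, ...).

After op 1 (insert('x')): buffer="efjybdxyfx" (len 10), cursors c1@7 c2@10, authorship ......1..2
After op 2 (move_right): buffer="efjybdxyfx" (len 10), cursors c1@8 c2@10, authorship ......1..2
After op 3 (insert('i')): buffer="efjybdxyifxi" (len 12), cursors c1@9 c2@12, authorship ......1.1.22
After op 4 (insert('y')): buffer="efjybdxyiyfxiy" (len 14), cursors c1@10 c2@14, authorship ......1.11.222
After op 5 (insert('r')): buffer="efjybdxyiyrfxiyr" (len 16), cursors c1@11 c2@16, authorship ......1.111.2222
After op 6 (add_cursor(12)): buffer="efjybdxyiyrfxiyr" (len 16), cursors c1@11 c3@12 c2@16, authorship ......1.111.2222
After op 7 (move_left): buffer="efjybdxyiyrfxiyr" (len 16), cursors c1@10 c3@11 c2@15, authorship ......1.111.2222
After op 8 (insert('u')): buffer="efjybdxyiyurufxiyur" (len 19), cursors c1@11 c3@13 c2@18, authorship ......1.11113.22222

Answer: 11 18 13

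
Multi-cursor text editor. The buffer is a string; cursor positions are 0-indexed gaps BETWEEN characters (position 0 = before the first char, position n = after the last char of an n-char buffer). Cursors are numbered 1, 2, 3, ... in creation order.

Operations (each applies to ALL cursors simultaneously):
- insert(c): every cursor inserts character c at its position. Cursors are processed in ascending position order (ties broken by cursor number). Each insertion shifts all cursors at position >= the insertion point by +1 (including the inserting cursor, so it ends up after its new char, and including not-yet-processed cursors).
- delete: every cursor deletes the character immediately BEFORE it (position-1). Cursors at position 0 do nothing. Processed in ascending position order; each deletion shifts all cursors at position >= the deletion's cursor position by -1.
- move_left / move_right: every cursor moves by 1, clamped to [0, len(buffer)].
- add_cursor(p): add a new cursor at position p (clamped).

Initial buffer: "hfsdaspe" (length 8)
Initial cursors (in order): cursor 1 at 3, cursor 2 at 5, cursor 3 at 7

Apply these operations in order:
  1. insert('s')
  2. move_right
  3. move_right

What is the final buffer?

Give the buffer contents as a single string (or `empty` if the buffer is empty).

Answer: hfssdasspse

Derivation:
After op 1 (insert('s')): buffer="hfssdasspse" (len 11), cursors c1@4 c2@7 c3@10, authorship ...1..2..3.
After op 2 (move_right): buffer="hfssdasspse" (len 11), cursors c1@5 c2@8 c3@11, authorship ...1..2..3.
After op 3 (move_right): buffer="hfssdasspse" (len 11), cursors c1@6 c2@9 c3@11, authorship ...1..2..3.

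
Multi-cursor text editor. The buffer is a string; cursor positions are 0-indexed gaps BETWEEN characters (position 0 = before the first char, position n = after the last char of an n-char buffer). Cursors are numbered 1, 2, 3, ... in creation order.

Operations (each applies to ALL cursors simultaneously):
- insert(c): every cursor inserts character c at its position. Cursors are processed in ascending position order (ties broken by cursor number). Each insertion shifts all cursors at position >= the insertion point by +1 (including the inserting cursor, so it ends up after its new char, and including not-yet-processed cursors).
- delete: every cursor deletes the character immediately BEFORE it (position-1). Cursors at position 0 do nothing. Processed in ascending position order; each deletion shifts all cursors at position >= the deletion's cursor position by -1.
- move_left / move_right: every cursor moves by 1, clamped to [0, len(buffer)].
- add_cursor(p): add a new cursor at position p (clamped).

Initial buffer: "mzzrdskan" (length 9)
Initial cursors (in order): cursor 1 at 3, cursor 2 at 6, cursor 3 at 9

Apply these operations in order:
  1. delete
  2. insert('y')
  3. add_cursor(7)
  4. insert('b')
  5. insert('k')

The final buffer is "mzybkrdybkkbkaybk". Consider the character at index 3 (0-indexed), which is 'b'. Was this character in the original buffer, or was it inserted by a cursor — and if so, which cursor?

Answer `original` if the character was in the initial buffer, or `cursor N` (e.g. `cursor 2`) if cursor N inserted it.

After op 1 (delete): buffer="mzrdka" (len 6), cursors c1@2 c2@4 c3@6, authorship ......
After op 2 (insert('y')): buffer="mzyrdykay" (len 9), cursors c1@3 c2@6 c3@9, authorship ..1..2..3
After op 3 (add_cursor(7)): buffer="mzyrdykay" (len 9), cursors c1@3 c2@6 c4@7 c3@9, authorship ..1..2..3
After op 4 (insert('b')): buffer="mzybrdybkbayb" (len 13), cursors c1@4 c2@8 c4@10 c3@13, authorship ..11..22.4.33
After op 5 (insert('k')): buffer="mzybkrdybkkbkaybk" (len 17), cursors c1@5 c2@10 c4@13 c3@17, authorship ..111..222.44.333
Authorship (.=original, N=cursor N): . . 1 1 1 . . 2 2 2 . 4 4 . 3 3 3
Index 3: author = 1

Answer: cursor 1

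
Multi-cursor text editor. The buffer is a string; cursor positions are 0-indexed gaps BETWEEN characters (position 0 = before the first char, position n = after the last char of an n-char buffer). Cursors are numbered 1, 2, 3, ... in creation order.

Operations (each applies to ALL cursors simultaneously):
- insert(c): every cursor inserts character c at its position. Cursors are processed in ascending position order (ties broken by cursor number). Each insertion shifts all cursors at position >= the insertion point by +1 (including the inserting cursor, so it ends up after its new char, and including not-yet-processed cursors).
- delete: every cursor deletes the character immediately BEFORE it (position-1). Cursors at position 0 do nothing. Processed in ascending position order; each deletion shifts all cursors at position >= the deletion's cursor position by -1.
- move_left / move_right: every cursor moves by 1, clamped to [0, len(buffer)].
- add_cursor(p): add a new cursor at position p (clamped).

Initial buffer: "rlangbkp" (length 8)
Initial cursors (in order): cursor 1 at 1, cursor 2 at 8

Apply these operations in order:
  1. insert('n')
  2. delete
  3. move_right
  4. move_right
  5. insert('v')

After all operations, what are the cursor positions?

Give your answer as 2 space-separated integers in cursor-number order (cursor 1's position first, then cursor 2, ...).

After op 1 (insert('n')): buffer="rnlangbkpn" (len 10), cursors c1@2 c2@10, authorship .1.......2
After op 2 (delete): buffer="rlangbkp" (len 8), cursors c1@1 c2@8, authorship ........
After op 3 (move_right): buffer="rlangbkp" (len 8), cursors c1@2 c2@8, authorship ........
After op 4 (move_right): buffer="rlangbkp" (len 8), cursors c1@3 c2@8, authorship ........
After op 5 (insert('v')): buffer="rlavngbkpv" (len 10), cursors c1@4 c2@10, authorship ...1.....2

Answer: 4 10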